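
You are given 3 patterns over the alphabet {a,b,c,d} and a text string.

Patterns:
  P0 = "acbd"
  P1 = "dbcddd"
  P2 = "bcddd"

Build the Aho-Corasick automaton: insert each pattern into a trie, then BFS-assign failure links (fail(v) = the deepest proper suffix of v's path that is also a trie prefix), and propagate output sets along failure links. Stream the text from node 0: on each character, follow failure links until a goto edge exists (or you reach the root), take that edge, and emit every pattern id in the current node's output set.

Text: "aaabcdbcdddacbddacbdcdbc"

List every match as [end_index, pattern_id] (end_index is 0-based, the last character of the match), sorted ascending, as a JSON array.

Construct AC machine:
Trie (insert patterns):
  n0 'ε': a→1 b→11 d→5
  n1 'a': c→2
  n2 'ac': b→3
  n3 'acb': d→4
  n4 'acbd': ·  [P0 ends]
  n5 'd': b→6
  n6 'db': c→7
  n7 'dbc': d→8
  n8 'dbcd': d→9
  n9 'dbcdd': d→10
  n10 'dbcddd': ·  [P1 ends]
  n11 'b': c→12
  n12 'bc': d→13
  n13 'bcd': d→14
  n14 'bcdd': d→15
  n15 'bcddd': ·  [P2 ends]

Failure links (BFS by depth):
  n1('a'): parent n0 fail=0; on 'a' 0 → fail=0;  out ∅∪∅=∅
  n5('d'): parent n0 fail=0; on 'd' 0 → fail=0;  out ∅∪∅=∅
  n11('b'): parent n0 fail=0; on 'b' 0 → fail=0;  out ∅∪∅=∅
  n2('ac'): parent n1 fail=0; on 'c' 0 → fail=0;  out ∅∪∅=∅
  n6('db'): parent n5 fail=0; on 'b' 0 → fail=11;  out ∅∪∅=∅
  n12('bc'): parent n11 fail=0; on 'c' 0 → fail=0;  out ∅∪∅=∅
  n3('acb'): parent n2 fail=0; on 'b' 0 → fail=11;  out ∅∪∅=∅
  n7('dbc'): parent n6 fail=11; on 'c' 11 → fail=12;  out ∅∪∅=∅
  n13('bcd'): parent n12 fail=0; on 'd' 0 → fail=5;  out ∅∪∅=∅
  n4('acbd'): parent n3 fail=11; on 'd' 11→0 → fail=5;  out {0}∪∅={0}
  n8('dbcd'): parent n7 fail=12; on 'd' 12 → fail=13;  out ∅∪∅=∅
  n14('bcdd'): parent n13 fail=5; on 'd' 5→0 → fail=5;  out ∅∪∅=∅
  n9('dbcdd'): parent n8 fail=13; on 'd' 13 → fail=14;  out ∅∪∅=∅
  n15('bcddd'): parent n14 fail=5; on 'd' 5→0 → fail=5;  out {2}∪∅={2}
  n10('dbcddd'): parent n9 fail=14; on 'd' 14 → fail=15;  out {1}∪{2}={1,2}

Text stream:
[0] read 'a'  n0⇒n1
[1] read 'a'  n1⇒n1 (fail-walked)
[2] read 'a'  n1⇒n1 (fail-walked)
[3] read 'b'  n1⇒n11 (fail-walked)
[4] read 'c'  n11⇒n12
[5] read 'd'  n12⇒n13
[6] read 'b'  n13⇒n6 (fail-walked)
[7] read 'c'  n6⇒n7
[8] read 'd'  n7⇒n8
[9] read 'd'  n8⇒n9
[10] read 'd'  n9⇒n10  → match P1@[5:10],P2@[6:10]
[11] read 'a'  n10⇒n1 (fail-walked)
[12] read 'c'  n1⇒n2
[13] read 'b'  n2⇒n3
[14] read 'd'  n3⇒n4  → match P0@[11:14]
[15] read 'd'  n4⇒n5 (fail-walked)
[16] read 'a'  n5⇒n1 (fail-walked)
[17] read 'c'  n1⇒n2
[18] read 'b'  n2⇒n3
[19] read 'd'  n3⇒n4  → match P0@[16:19]
[20] read 'c'  n4⇒n0 (fail-walked)
[21] read 'd'  n0⇒n5
[22] read 'b'  n5⇒n6
[23] read 'c'  n6⇒n7

Matches: [[10,1],[10,2],[14,0],[19,0]]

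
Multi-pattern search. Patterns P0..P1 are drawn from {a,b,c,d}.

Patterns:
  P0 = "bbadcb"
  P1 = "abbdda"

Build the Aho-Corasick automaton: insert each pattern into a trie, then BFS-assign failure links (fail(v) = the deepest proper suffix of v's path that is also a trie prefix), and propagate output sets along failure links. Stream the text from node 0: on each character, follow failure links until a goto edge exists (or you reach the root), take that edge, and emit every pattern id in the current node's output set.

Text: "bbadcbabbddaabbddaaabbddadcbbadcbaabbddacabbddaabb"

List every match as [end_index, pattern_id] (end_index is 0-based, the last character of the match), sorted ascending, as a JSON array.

Build:
Trie nodes:
  n0 'ε': a→7 b→1
  n1 'b': b→2
  n2 'bb': a→3
  n3 'bba': d→4
  n4 'bbad': c→5
  n5 'bbadc': b→6
  n6 'bbadcb': ·  [P0 ends]
  n7 'a': b→8
  n8 'ab': b→9
  n9 'abb': d→10
  n10 'abbd': d→11
  n11 'abbdd': a→12
  n12 'abbdda': ·  [P1 ends]

Failure links (BFS by depth):
  n1('b'): parent n0 fail=0; on 'b' 0 → fail=0;  out ∅∪∅=∅
  n7('a'): parent n0 fail=0; on 'a' 0 → fail=0;  out ∅∪∅=∅
  n2('bb'): parent n1 fail=0; on 'b' 0 → fail=1;  out ∅∪∅=∅
  n8('ab'): parent n7 fail=0; on 'b' 0 → fail=1;  out ∅∪∅=∅
  n3('bba'): parent n2 fail=1; on 'a' 1→0 → fail=7;  out ∅∪∅=∅
  n9('abb'): parent n8 fail=1; on 'b' 1 → fail=2;  out ∅∪∅=∅
  n4('bbad'): parent n3 fail=7; on 'd' 7→0 → fail=0;  out ∅∪∅=∅
  n10('abbd'): parent n9 fail=2; on 'd' 2→1→0 → fail=0;  out ∅∪∅=∅
  n5('bbadc'): parent n4 fail=0; on 'c' 0 → fail=0;  out ∅∪∅=∅
  n11('abbdd'): parent n10 fail=0; on 'd' 0 → fail=0;  out ∅∪∅=∅
  n6('bbadcb'): parent n5 fail=0; on 'b' 0 → fail=1;  out {0}∪∅={0}
  n12('abbdda'): parent n11 fail=0; on 'a' 0 → fail=7;  out {1}∪∅={1}

Text stream:
[0] read 'b'  n0⇒n1
[1] read 'b'  n1⇒n2
[2] read 'a'  n2⇒n3
[3] read 'd'  n3⇒n4
[4] read 'c'  n4⇒n5
[5] read 'b'  n5⇒n6  emit P0@[0:5]
[6] read 'a'  n6⇒n7 ·f
[7] read 'b'  n7⇒n8
[8] read 'b'  n8⇒n9
[9] read 'd'  n9⇒n10
[10] read 'd'  n10⇒n11
[11] read 'a'  n11⇒n12  emit P1@[6:11]
[12] read 'a'  n12⇒n7 ·f
[13] read 'b'  n7⇒n8
[14] read 'b'  n8⇒n9
[15] read 'd'  n9⇒n10
[16] read 'd'  n10⇒n11
[17] read 'a'  n11⇒n12  emit P1@[12:17]
[18] read 'a'  n12⇒n7 ·f
[19] read 'a'  n7⇒n7 ·f
[20] read 'b'  n7⇒n8
[21] read 'b'  n8⇒n9
[22] read 'd'  n9⇒n10
[23] read 'd'  n10⇒n11
[24] read 'a'  n11⇒n12  emit P1@[19:24]
[25] read 'd'  n12⇒n0 ·f
[26] read 'c'  n0⇒n0
[27] read 'b'  n0⇒n1
[28] read 'b'  n1⇒n2
[29] read 'a'  n2⇒n3
[30] read 'd'  n3⇒n4
[31] read 'c'  n4⇒n5
[32] read 'b'  n5⇒n6  emit P0@[27:32]
[33] read 'a'  n6⇒n7 ·f
[34] read 'a'  n7⇒n7 ·f
[35] read 'b'  n7⇒n8
[36] read 'b'  n8⇒n9
[37] read 'd'  n9⇒n10
[38] read 'd'  n10⇒n11
[39] read 'a'  n11⇒n12  emit P1@[34:39]
[40] read 'c'  n12⇒n0 ·f
[41] read 'a'  n0⇒n7
[42] read 'b'  n7⇒n8
[43] read 'b'  n8⇒n9
[44] read 'd'  n9⇒n10
[45] read 'd'  n10⇒n11
[46] read 'a'  n11⇒n12  emit P1@[41:46]
[47] read 'a'  n12⇒n7 ·f
[48] read 'b'  n7⇒n8
[49] read 'b'  n8⇒n9

Result: [[5,0],[11,1],[17,1],[24,1],[32,0],[39,1],[46,1]]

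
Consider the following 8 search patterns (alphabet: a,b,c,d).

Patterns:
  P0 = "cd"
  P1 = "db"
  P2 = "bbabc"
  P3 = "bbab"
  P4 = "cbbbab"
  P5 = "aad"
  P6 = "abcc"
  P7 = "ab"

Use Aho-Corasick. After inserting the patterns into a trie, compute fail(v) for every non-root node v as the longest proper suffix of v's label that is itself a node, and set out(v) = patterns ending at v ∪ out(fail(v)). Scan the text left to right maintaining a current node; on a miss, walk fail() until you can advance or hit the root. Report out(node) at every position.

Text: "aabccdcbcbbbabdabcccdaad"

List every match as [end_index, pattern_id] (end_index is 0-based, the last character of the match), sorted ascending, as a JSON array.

Build:
Trie nodes:
  0='ε' goto a→15 b→5 c→1 d→3
  1='c' goto b→10 d→2
  2='cd' goto ·  [P0 ends]
  3='d' goto b→4
  4='db' goto ·  [P1 ends]
  5='b' goto b→6
  6='bb' goto a→7
  7='bba' goto b→8
  8='bbab' goto c→9  [P3 ends]
  9='bbabc' goto ·  [P2 ends]
  10='cb' goto b→11
  11='cbb' goto b→12
  12='cbbb' goto a→13
  13='cbbba' goto b→14
  14='cbbbab' goto ·  [P4 ends]
  15='a' goto a→16 b→18
  16='aa' goto d→17
  17='aad' goto ·  [P5 ends]
  18='ab' goto c→19  [P7 ends]
  19='abc' goto c→20
  20='abcc' goto ·  [P6 ends]

BFS fail/out derivation:
  fail(1) 'c': from fail(0)=0 chase 'c': 0 ⇒ 0;  out=∅∪out(0)=∅
  fail(3) 'd': from fail(0)=0 chase 'd': 0 ⇒ 0;  out=∅∪out(0)=∅
  fail(5) 'b': from fail(0)=0 chase 'b': 0 ⇒ 0;  out=∅∪out(0)=∅
  fail(15) 'a': from fail(0)=0 chase 'a': 0 ⇒ 0;  out=∅∪out(0)=∅
  fail(2) 'cd': from fail(1)=0 chase 'd': 0 ⇒ 3;  out={0}∪out(3)={0}
  fail(4) 'db': from fail(3)=0 chase 'b': 0 ⇒ 5;  out={1}∪out(5)={1}
  fail(6) 'bb': from fail(5)=0 chase 'b': 0 ⇒ 5;  out=∅∪out(5)=∅
  fail(10) 'cb': from fail(1)=0 chase 'b': 0 ⇒ 5;  out=∅∪out(5)=∅
  fail(16) 'aa': from fail(15)=0 chase 'a': 0 ⇒ 15;  out=∅∪out(15)=∅
  fail(18) 'ab': from fail(15)=0 chase 'b': 0 ⇒ 5;  out={7}∪out(5)={7}
  fail(7) 'bba': from fail(6)=5 chase 'a': 5→0 ⇒ 15;  out=∅∪out(15)=∅
  fail(11) 'cbb': from fail(10)=5 chase 'b': 5 ⇒ 6;  out=∅∪out(6)=∅
  fail(17) 'aad': from fail(16)=15 chase 'd': 15→0 ⇒ 3;  out={5}∪out(3)={5}
  fail(19) 'abc': from fail(18)=5 chase 'c': 5→0 ⇒ 1;  out=∅∪out(1)=∅
  fail(8) 'bbab': from fail(7)=15 chase 'b': 15 ⇒ 18;  out={3}∪out(18)={3,7}
  fail(12) 'cbbb': from fail(11)=6 chase 'b': 6→5 ⇒ 6;  out=∅∪out(6)=∅
  fail(20) 'abcc': from fail(19)=1 chase 'c': 1→0 ⇒ 1;  out={6}∪out(1)={6}
  fail(9) 'bbabc': from fail(8)=18 chase 'c': 18 ⇒ 19;  out={2}∪out(19)={2}
  fail(13) 'cbbba': from fail(12)=6 chase 'a': 6 ⇒ 7;  out=∅∪out(7)=∅
  fail(14) 'cbbbab': from fail(13)=7 chase 'b': 7 ⇒ 8;  out={4}∪out(8)={3,4,7}

Run:
[0] read 'a'  n0⇒n15
[1] read 'a'  n15⇒n16
[2] read 'b'  n16⇒n18 ·f  → match P7@[1:2]
[3] read 'c'  n18⇒n19
[4] read 'c'  n19⇒n20  → match P6@[1:4]
[5] read 'd'  n20⇒n2 ·f  → match P0@[4:5]
[6] read 'c'  n2⇒n1 ·f
[7] read 'b'  n1⇒n10
[8] read 'c'  n10⇒n1 ·f
[9] read 'b'  n1⇒n10
[10] read 'b'  n10⇒n11
[11] read 'b'  n11⇒n12
[12] read 'a'  n12⇒n13
[13] read 'b'  n13⇒n14  → match P3@[10:13],P4@[8:13],P7@[12:13]
[14] read 'd'  n14⇒n3 ·f
[15] read 'a'  n3⇒n15 ·f
[16] read 'b'  n15⇒n18  → match P7@[15:16]
[17] read 'c'  n18⇒n19
[18] read 'c'  n19⇒n20  → match P6@[15:18]
[19] read 'c'  n20⇒n1 ·f
[20] read 'd'  n1⇒n2  → match P0@[19:20]
[21] read 'a'  n2⇒n15 ·f
[22] read 'a'  n15⇒n16
[23] read 'd'  n16⇒n17  → match P5@[21:23]

Result: [[2,7],[4,6],[5,0],[13,3],[13,4],[13,7],[16,7],[18,6],[20,0],[23,5]]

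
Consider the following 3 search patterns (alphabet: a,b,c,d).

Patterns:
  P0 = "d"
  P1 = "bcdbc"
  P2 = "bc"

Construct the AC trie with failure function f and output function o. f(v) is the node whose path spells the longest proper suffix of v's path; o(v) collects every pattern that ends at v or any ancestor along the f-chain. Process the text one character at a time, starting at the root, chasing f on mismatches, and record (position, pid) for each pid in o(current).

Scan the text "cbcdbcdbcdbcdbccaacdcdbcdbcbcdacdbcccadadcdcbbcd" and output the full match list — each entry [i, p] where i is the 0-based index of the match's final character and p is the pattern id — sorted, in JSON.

Build:
Trie nodes:
  n0 'ε': b→2 d→1
  n1 'd': ·  ←P0
  n2 'b': c→3
  n3 'bc': d→4  ←P2
  n4 'bcd': b→5
  n5 'bcdb': c→6
  n6 'bcdbc': ·  ←P1

Failure links (BFS by depth):
  n1('d'): parent n0 fail=0; on 'd' 0 → fail=0;  out {0}∪∅={0}
  n2('b'): parent n0 fail=0; on 'b' 0 → fail=0;  out ∅∪∅=∅
  n3('bc'): parent n2 fail=0; on 'c' 0 → fail=0;  out {2}∪∅={2}
  n4('bcd'): parent n3 fail=0; on 'd' 0 → fail=1;  out ∅∪{0}={0}
  n5('bcdb'): parent n4 fail=1; on 'b' 1→0 → fail=2;  out ∅∪∅=∅
  n6('bcdbc'): parent n5 fail=2; on 'c' 2 → fail=3;  out {1}∪{2}={1,2}

Run:
pos 0 'c': at 0
pos 1 'b': at 2
pos 2 'c': at 3  ** P2@[1:2]
pos 3 'd': at 4  ** P0@[3:3]
pos 4 'b': at 5
pos 5 'c': at 6  ** P1@[1:5],P2@[4:5]
pos 6 'd': at 4 ·f  ** P0@[6:6]
pos 7 'b': at 5
pos 8 'c': at 6  ** P1@[4:8],P2@[7:8]
pos 9 'd': at 4 ·f  ** P0@[9:9]
pos 10 'b': at 5
pos 11 'c': at 6  ** P1@[7:11],P2@[10:11]
pos 12 'd': at 4 ·f  ** P0@[12:12]
pos 13 'b': at 5
pos 14 'c': at 6  ** P1@[10:14],P2@[13:14]
pos 15 'c': at 0 ·f
pos 16 'a': at 0
pos 17 'a': at 0
pos 18 'c': at 0
pos 19 'd': at 1  ** P0@[19:19]
pos 20 'c': at 0 ·f
pos 21 'd': at 1  ** P0@[21:21]
pos 22 'b': at 2 ·f
pos 23 'c': at 3  ** P2@[22:23]
pos 24 'd': at 4  ** P0@[24:24]
pos 25 'b': at 5
pos 26 'c': at 6  ** P1@[22:26],P2@[25:26]
pos 27 'b': at 2 ·f
pos 28 'c': at 3  ** P2@[27:28]
pos 29 'd': at 4  ** P0@[29:29]
pos 30 'a': at 0 ·f
pos 31 'c': at 0
pos 32 'd': at 1  ** P0@[32:32]
pos 33 'b': at 2 ·f
pos 34 'c': at 3  ** P2@[33:34]
pos 35 'c': at 0 ·f
pos 36 'c': at 0
pos 37 'a': at 0
pos 38 'd': at 1  ** P0@[38:38]
pos 39 'a': at 0 ·f
pos 40 'd': at 1  ** P0@[40:40]
pos 41 'c': at 0 ·f
pos 42 'd': at 1  ** P0@[42:42]
pos 43 'c': at 0 ·f
pos 44 'b': at 2
pos 45 'b': at 2 ·f
pos 46 'c': at 3  ** P2@[45:46]
pos 47 'd': at 4  ** P0@[47:47]

All matches (sorted): [[2,2],[3,0],[5,1],[5,2],[6,0],[8,1],[8,2],[9,0],[11,1],[11,2],[12,0],[14,1],[14,2],[19,0],[21,0],[23,2],[24,0],[26,1],[26,2],[28,2],[29,0],[32,0],[34,2],[38,0],[40,0],[42,0],[46,2],[47,0]]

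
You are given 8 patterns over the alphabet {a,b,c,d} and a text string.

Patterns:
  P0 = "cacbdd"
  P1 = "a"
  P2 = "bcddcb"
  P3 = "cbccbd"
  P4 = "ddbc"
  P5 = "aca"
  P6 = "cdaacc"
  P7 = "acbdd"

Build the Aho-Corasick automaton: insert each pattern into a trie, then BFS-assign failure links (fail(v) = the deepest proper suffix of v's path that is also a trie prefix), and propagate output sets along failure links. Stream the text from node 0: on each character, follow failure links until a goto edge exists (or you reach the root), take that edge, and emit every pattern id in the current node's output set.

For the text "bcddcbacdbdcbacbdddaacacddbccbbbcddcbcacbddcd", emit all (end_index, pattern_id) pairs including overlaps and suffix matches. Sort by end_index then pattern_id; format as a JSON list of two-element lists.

Build:
Trie (insert patterns):
  0='ε' goto a→7 b→8 c→1 d→19
  1='c' goto a→2 b→14 d→25
  2='ca' goto c→3
  3='cac' goto b→4
  4='cacb' goto d→5
  5='cacbd' goto d→6
  6='cacbdd' goto ·  [P0 ends]
  7='a' goto c→23  [P1 ends]
  8='b' goto c→9
  9='bc' goto d→10
  10='bcd' goto d→11
  11='bcdd' goto c→12
  12='bcddc' goto b→13
  13='bcddcb' goto ·  [P2 ends]
  14='cb' goto c→15
  15='cbc' goto c→16
  16='cbcc' goto b→17
  17='cbccb' goto d→18
  18='cbccbd' goto ·  [P3 ends]
  19='d' goto d→20
  20='dd' goto b→21
  21='ddb' goto c→22
  22='ddbc' goto ·  [P4 ends]
  23='ac' goto a→24 b→30
  24='aca' goto ·  [P5 ends]
  25='cd' goto a→26
  26='cda' goto a→27
  27='cdaa' goto c→28
  28='cdaac' goto c→29
  29='cdaacc' goto ·  [P6 ends]
  30='acb' goto d→31
  31='acbd' goto d→32
  32='acbdd' goto ·  [P7 ends]

BFS fail/out derivation:
  n1('c'): parent n0 fail=0; on 'c' 0 → fail=0;  out ∅∪∅=∅
  n7('a'): parent n0 fail=0; on 'a' 0 → fail=0;  out {1}∪∅={1}
  n8('b'): parent n0 fail=0; on 'b' 0 → fail=0;  out ∅∪∅=∅
  n19('d'): parent n0 fail=0; on 'd' 0 → fail=0;  out ∅∪∅=∅
  n2('ca'): parent n1 fail=0; on 'a' 0 → fail=7;  out ∅∪{1}={1}
  n9('bc'): parent n8 fail=0; on 'c' 0 → fail=1;  out ∅∪∅=∅
  n14('cb'): parent n1 fail=0; on 'b' 0 → fail=8;  out ∅∪∅=∅
  n20('dd'): parent n19 fail=0; on 'd' 0 → fail=19;  out ∅∪∅=∅
  n23('ac'): parent n7 fail=0; on 'c' 0 → fail=1;  out ∅∪∅=∅
  n25('cd'): parent n1 fail=0; on 'd' 0 → fail=19;  out ∅∪∅=∅
  n3('cac'): parent n2 fail=7; on 'c' 7 → fail=23;  out ∅∪∅=∅
  n10('bcd'): parent n9 fail=1; on 'd' 1 → fail=25;  out ∅∪∅=∅
  n15('cbc'): parent n14 fail=8; on 'c' 8 → fail=9;  out ∅∪∅=∅
  n21('ddb'): parent n20 fail=19; on 'b' 19→0 → fail=8;  out ∅∪∅=∅
  n24('aca'): parent n23 fail=1; on 'a' 1 → fail=2;  out {5}∪{1}={1,5}
  n26('cda'): parent n25 fail=19; on 'a' 19→0 → fail=7;  out ∅∪{1}={1}
  n30('acb'): parent n23 fail=1; on 'b' 1 → fail=14;  out ∅∪∅=∅
  n4('cacb'): parent n3 fail=23; on 'b' 23 → fail=30;  out ∅∪∅=∅
  n11('bcdd'): parent n10 fail=25; on 'd' 25→19 → fail=20;  out ∅∪∅=∅
  n16('cbcc'): parent n15 fail=9; on 'c' 9→1→0 → fail=1;  out ∅∪∅=∅
  n22('ddbc'): parent n21 fail=8; on 'c' 8 → fail=9;  out {4}∪∅={4}
  n27('cdaa'): parent n26 fail=7; on 'a' 7→0 → fail=7;  out ∅∪{1}={1}
  n31('acbd'): parent n30 fail=14; on 'd' 14→8→0 → fail=19;  out ∅∪∅=∅
  n5('cacbd'): parent n4 fail=30; on 'd' 30 → fail=31;  out ∅∪∅=∅
  n12('bcddc'): parent n11 fail=20; on 'c' 20→19→0 → fail=1;  out ∅∪∅=∅
  n17('cbccb'): parent n16 fail=1; on 'b' 1 → fail=14;  out ∅∪∅=∅
  n28('cdaac'): parent n27 fail=7; on 'c' 7 → fail=23;  out ∅∪∅=∅
  n32('acbdd'): parent n31 fail=19; on 'd' 19 → fail=20;  out {7}∪∅={7}
  n6('cacbdd'): parent n5 fail=31; on 'd' 31 → fail=32;  out {0}∪{7}={0,7}
  n13('bcddcb'): parent n12 fail=1; on 'b' 1 → fail=14;  out {2}∪∅={2}
  n18('cbccbd'): parent n17 fail=14; on 'd' 14→8→0 → fail=19;  out {3}∪∅={3}
  n29('cdaacc'): parent n28 fail=23; on 'c' 23→1→0 → fail=1;  out {6}∪∅={6}

Text stream:
[0] read 'b'  n0⇒n8
[1] read 'c'  n8⇒n9
[2] read 'd'  n9⇒n10
[3] read 'd'  n10⇒n11
[4] read 'c'  n11⇒n12
[5] read 'b'  n12⇒n13  → match P2@[0:5]
[6] read 'a'  n13⇒n7 (fail-walked)  → match P1@[6:6]
[7] read 'c'  n7⇒n23
[8] read 'd'  n23⇒n25 (fail-walked)
[9] read 'b'  n25⇒n8 (fail-walked)
[10] read 'd'  n8⇒n19 (fail-walked)
[11] read 'c'  n19⇒n1 (fail-walked)
[12] read 'b'  n1⇒n14
[13] read 'a'  n14⇒n7 (fail-walked)  → match P1@[13:13]
[14] read 'c'  n7⇒n23
[15] read 'b'  n23⇒n30
[16] read 'd'  n30⇒n31
[17] read 'd'  n31⇒n32  → match P7@[13:17]
[18] read 'd'  n32⇒n20 (fail-walked)
[19] read 'a'  n20⇒n7 (fail-walked)  → match P1@[19:19]
[20] read 'a'  n7⇒n7 (fail-walked)  → match P1@[20:20]
[21] read 'c'  n7⇒n23
[22] read 'a'  n23⇒n24  → match P1@[22:22],P5@[20:22]
[23] read 'c'  n24⇒n3 (fail-walked)
[24] read 'd'  n3⇒n25 (fail-walked)
[25] read 'd'  n25⇒n20 (fail-walked)
[26] read 'b'  n20⇒n21
[27] read 'c'  n21⇒n22  → match P4@[24:27]
[28] read 'c'  n22⇒n1 (fail-walked)
[29] read 'b'  n1⇒n14
[30] read 'b'  n14⇒n8 (fail-walked)
[31] read 'b'  n8⇒n8 (fail-walked)
[32] read 'c'  n8⇒n9
[33] read 'd'  n9⇒n10
[34] read 'd'  n10⇒n11
[35] read 'c'  n11⇒n12
[36] read 'b'  n12⇒n13  → match P2@[31:36]
[37] read 'c'  n13⇒n15 (fail-walked)
[38] read 'a'  n15⇒n2 (fail-walked)  → match P1@[38:38]
[39] read 'c'  n2⇒n3
[40] read 'b'  n3⇒n4
[41] read 'd'  n4⇒n5
[42] read 'd'  n5⇒n6  → match P0@[37:42],P7@[38:42]
[43] read 'c'  n6⇒n1 (fail-walked)
[44] read 'd'  n1⇒n25

Matches: [[5,2],[6,1],[13,1],[17,7],[19,1],[20,1],[22,1],[22,5],[27,4],[36,2],[38,1],[42,0],[42,7]]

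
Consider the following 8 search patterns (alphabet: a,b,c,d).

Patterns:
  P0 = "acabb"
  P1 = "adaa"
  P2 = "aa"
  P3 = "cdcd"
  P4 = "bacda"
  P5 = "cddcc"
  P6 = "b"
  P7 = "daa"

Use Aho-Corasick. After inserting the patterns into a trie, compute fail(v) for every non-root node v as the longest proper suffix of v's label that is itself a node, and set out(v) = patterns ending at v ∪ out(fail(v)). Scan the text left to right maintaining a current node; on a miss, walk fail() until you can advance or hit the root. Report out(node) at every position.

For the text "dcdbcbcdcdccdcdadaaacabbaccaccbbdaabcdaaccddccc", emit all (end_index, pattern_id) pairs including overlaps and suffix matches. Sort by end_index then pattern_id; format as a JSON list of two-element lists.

Build automaton:
Trie nodes:
  n0 'ε': a→1 b→14 c→10 d→22
  n1 'a': a→9 c→2 d→6
  n2 'ac': a→3
  n3 'aca': b→4
  n4 'acab': b→5
  n5 'acabb': ·  [P0 ends]
  n6 'ad': a→7
  n7 'ada': a→8
  n8 'adaa': ·  [P1 ends]
  n9 'aa': ·  [P2 ends]
  n10 'c': d→11
  n11 'cd': c→12 d→19
  n12 'cdc': d→13
  n13 'cdcd': ·  [P3 ends]
  n14 'b': a→15  [P6 ends]
  n15 'ba': c→16
  n16 'bac': d→17
  n17 'bacd': a→18
  n18 'bacda': ·  [P4 ends]
  n19 'cdd': c→20
  n20 'cddc': c→21
  n21 'cddcc': ·  [P5 ends]
  n22 'd': a→23
  n23 'da': a→24
  n24 'daa': ·  [P7 ends]

BFS fail/out derivation:
  fail(1) 'a': from fail(0)=0 chase 'a': 0 ⇒ 0;  out=∅∪out(0)=∅
  fail(10) 'c': from fail(0)=0 chase 'c': 0 ⇒ 0;  out=∅∪out(0)=∅
  fail(14) 'b': from fail(0)=0 chase 'b': 0 ⇒ 0;  out={6}∪out(0)={6}
  fail(22) 'd': from fail(0)=0 chase 'd': 0 ⇒ 0;  out=∅∪out(0)=∅
  fail(2) 'ac': from fail(1)=0 chase 'c': 0 ⇒ 10;  out=∅∪out(10)=∅
  fail(6) 'ad': from fail(1)=0 chase 'd': 0 ⇒ 22;  out=∅∪out(22)=∅
  fail(9) 'aa': from fail(1)=0 chase 'a': 0 ⇒ 1;  out={2}∪out(1)={2}
  fail(11) 'cd': from fail(10)=0 chase 'd': 0 ⇒ 22;  out=∅∪out(22)=∅
  fail(15) 'ba': from fail(14)=0 chase 'a': 0 ⇒ 1;  out=∅∪out(1)=∅
  fail(23) 'da': from fail(22)=0 chase 'a': 0 ⇒ 1;  out=∅∪out(1)=∅
  fail(3) 'aca': from fail(2)=10 chase 'a': 10→0 ⇒ 1;  out=∅∪out(1)=∅
  fail(7) 'ada': from fail(6)=22 chase 'a': 22 ⇒ 23;  out=∅∪out(23)=∅
  fail(12) 'cdc': from fail(11)=22 chase 'c': 22→0 ⇒ 10;  out=∅∪out(10)=∅
  fail(16) 'bac': from fail(15)=1 chase 'c': 1 ⇒ 2;  out=∅∪out(2)=∅
  fail(19) 'cdd': from fail(11)=22 chase 'd': 22→0 ⇒ 22;  out=∅∪out(22)=∅
  fail(24) 'daa': from fail(23)=1 chase 'a': 1 ⇒ 9;  out={7}∪out(9)={2,7}
  fail(4) 'acab': from fail(3)=1 chase 'b': 1→0 ⇒ 14;  out=∅∪out(14)={6}
  fail(8) 'adaa': from fail(7)=23 chase 'a': 23 ⇒ 24;  out={1}∪out(24)={1,2,7}
  fail(13) 'cdcd': from fail(12)=10 chase 'd': 10 ⇒ 11;  out={3}∪out(11)={3}
  fail(17) 'bacd': from fail(16)=2 chase 'd': 2→10 ⇒ 11;  out=∅∪out(11)=∅
  fail(20) 'cddc': from fail(19)=22 chase 'c': 22→0 ⇒ 10;  out=∅∪out(10)=∅
  fail(5) 'acabb': from fail(4)=14 chase 'b': 14→0 ⇒ 14;  out={0}∪out(14)={0,6}
  fail(18) 'bacda': from fail(17)=11 chase 'a': 11→22 ⇒ 23;  out={4}∪out(23)={4}
  fail(21) 'cddcc': from fail(20)=10 chase 'c': 10→0 ⇒ 10;  out={5}∪out(10)={5}

Run:
i=0 'd': node 0→22
i=1 'c': node 22→10 ·f
i=2 'd': node 10→11
i=3 'b': node 11→14 ·f  ** P6@[3:3]
i=4 'c': node 14→10 ·f
i=5 'b': node 10→14 ·f  ** P6@[5:5]
i=6 'c': node 14→10 ·f
i=7 'd': node 10→11
i=8 'c': node 11→12
i=9 'd': node 12→13  ** P3@[6:9]
i=10 'c': node 13→12 ·f
i=11 'c': node 12→10 ·f
i=12 'd': node 10→11
i=13 'c': node 11→12
i=14 'd': node 12→13  ** P3@[11:14]
i=15 'a': node 13→23 ·f
i=16 'd': node 23→6 ·f
i=17 'a': node 6→7
i=18 'a': node 7→8  ** P1@[15:18],P2@[17:18],P7@[16:18]
i=19 'a': node 8→9 ·f  ** P2@[18:19]
i=20 'c': node 9→2 ·f
i=21 'a': node 2→3
i=22 'b': node 3→4  ** P6@[22:22]
i=23 'b': node 4→5  ** P0@[19:23],P6@[23:23]
i=24 'a': node 5→15 ·f
i=25 'c': node 15→16
i=26 'c': node 16→10 ·f
i=27 'a': node 10→1 ·f
i=28 'c': node 1→2
i=29 'c': node 2→10 ·f
i=30 'b': node 10→14 ·f  ** P6@[30:30]
i=31 'b': node 14→14 ·f  ** P6@[31:31]
i=32 'd': node 14→22 ·f
i=33 'a': node 22→23
i=34 'a': node 23→24  ** P2@[33:34],P7@[32:34]
i=35 'b': node 24→14 ·f  ** P6@[35:35]
i=36 'c': node 14→10 ·f
i=37 'd': node 10→11
i=38 'a': node 11→23 ·f
i=39 'a': node 23→24  ** P2@[38:39],P7@[37:39]
i=40 'c': node 24→2 ·f
i=41 'c': node 2→10 ·f
i=42 'd': node 10→11
i=43 'd': node 11→19
i=44 'c': node 19→20
i=45 'c': node 20→21  ** P5@[41:45]
i=46 'c': node 21→10 ·f

All matches (sorted): [[3,6],[5,6],[9,3],[14,3],[18,1],[18,2],[18,7],[19,2],[22,6],[23,0],[23,6],[30,6],[31,6],[34,2],[34,7],[35,6],[39,2],[39,7],[45,5]]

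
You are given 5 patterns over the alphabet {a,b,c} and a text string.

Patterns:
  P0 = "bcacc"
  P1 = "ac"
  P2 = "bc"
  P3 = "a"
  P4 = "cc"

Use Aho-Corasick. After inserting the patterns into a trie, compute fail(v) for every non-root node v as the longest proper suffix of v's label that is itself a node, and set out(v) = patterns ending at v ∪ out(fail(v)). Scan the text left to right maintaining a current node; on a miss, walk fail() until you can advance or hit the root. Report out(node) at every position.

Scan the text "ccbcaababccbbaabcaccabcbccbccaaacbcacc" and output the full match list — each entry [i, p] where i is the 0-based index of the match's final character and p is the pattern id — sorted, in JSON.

Build automaton:
Trie (insert patterns):
  n0 'ε': a→6 b→1 c→8
  n1 'b': c→2
  n2 'bc': a→3  [P2 ends]
  n3 'bca': c→4
  n4 'bcac': c→5
  n5 'bcacc': ·  [P0 ends]
  n6 'a': c→7  [P3 ends]
  n7 'ac': ·  [P1 ends]
  n8 'c': c→9
  n9 'cc': ·  [P4 ends]

BFS fail/out derivation:
  n1('b'): parent n0 fail=0; on 'b' 0 → fail=0;  out ∅∪∅=∅
  n6('a'): parent n0 fail=0; on 'a' 0 → fail=0;  out {3}∪∅={3}
  n8('c'): parent n0 fail=0; on 'c' 0 → fail=0;  out ∅∪∅=∅
  n2('bc'): parent n1 fail=0; on 'c' 0 → fail=8;  out {2}∪∅={2}
  n7('ac'): parent n6 fail=0; on 'c' 0 → fail=8;  out {1}∪∅={1}
  n9('cc'): parent n8 fail=0; on 'c' 0 → fail=8;  out {4}∪∅={4}
  n3('bca'): parent n2 fail=8; on 'a' 8→0 → fail=6;  out ∅∪{3}={3}
  n4('bcac'): parent n3 fail=6; on 'c' 6 → fail=7;  out ∅∪{1}={1}
  n5('bcacc'): parent n4 fail=7; on 'c' 7→8 → fail=9;  out {0}∪{4}={0,4}

Run:
pos 0 'c': at 8
pos 1 'c': at 9  ** P4@[0:1]
pos 2 'b': at 1 (via fail)
pos 3 'c': at 2  ** P2@[2:3]
pos 4 'a': at 3  ** P3@[4:4]
pos 5 'a': at 6 (via fail)  ** P3@[5:5]
pos 6 'b': at 1 (via fail)
pos 7 'a': at 6 (via fail)  ** P3@[7:7]
pos 8 'b': at 1 (via fail)
pos 9 'c': at 2  ** P2@[8:9]
pos 10 'c': at 9 (via fail)  ** P4@[9:10]
pos 11 'b': at 1 (via fail)
pos 12 'b': at 1 (via fail)
pos 13 'a': at 6 (via fail)  ** P3@[13:13]
pos 14 'a': at 6 (via fail)  ** P3@[14:14]
pos 15 'b': at 1 (via fail)
pos 16 'c': at 2  ** P2@[15:16]
pos 17 'a': at 3  ** P3@[17:17]
pos 18 'c': at 4  ** P1@[17:18]
pos 19 'c': at 5  ** P0@[15:19],P4@[18:19]
pos 20 'a': at 6 (via fail)  ** P3@[20:20]
pos 21 'b': at 1 (via fail)
pos 22 'c': at 2  ** P2@[21:22]
pos 23 'b': at 1 (via fail)
pos 24 'c': at 2  ** P2@[23:24]
pos 25 'c': at 9 (via fail)  ** P4@[24:25]
pos 26 'b': at 1 (via fail)
pos 27 'c': at 2  ** P2@[26:27]
pos 28 'c': at 9 (via fail)  ** P4@[27:28]
pos 29 'a': at 6 (via fail)  ** P3@[29:29]
pos 30 'a': at 6 (via fail)  ** P3@[30:30]
pos 31 'a': at 6 (via fail)  ** P3@[31:31]
pos 32 'c': at 7  ** P1@[31:32]
pos 33 'b': at 1 (via fail)
pos 34 'c': at 2  ** P2@[33:34]
pos 35 'a': at 3  ** P3@[35:35]
pos 36 'c': at 4  ** P1@[35:36]
pos 37 'c': at 5  ** P0@[33:37],P4@[36:37]

Result: [[1,4],[3,2],[4,3],[5,3],[7,3],[9,2],[10,4],[13,3],[14,3],[16,2],[17,3],[18,1],[19,0],[19,4],[20,3],[22,2],[24,2],[25,4],[27,2],[28,4],[29,3],[30,3],[31,3],[32,1],[34,2],[35,3],[36,1],[37,0],[37,4]]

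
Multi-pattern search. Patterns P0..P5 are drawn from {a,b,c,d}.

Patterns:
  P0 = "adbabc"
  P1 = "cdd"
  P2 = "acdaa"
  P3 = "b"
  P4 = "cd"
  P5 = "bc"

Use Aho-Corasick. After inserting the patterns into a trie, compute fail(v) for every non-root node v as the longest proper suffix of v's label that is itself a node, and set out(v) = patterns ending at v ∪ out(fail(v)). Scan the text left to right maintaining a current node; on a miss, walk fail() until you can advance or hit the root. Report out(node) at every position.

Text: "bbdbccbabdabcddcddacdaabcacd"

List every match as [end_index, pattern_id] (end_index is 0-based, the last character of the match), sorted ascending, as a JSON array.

Build:
Trie (insert patterns):
  0='ε' goto a→1 b→14 c→7
  1='a' goto c→10 d→2
  2='ad' goto b→3
  3='adb' goto a→4
  4='adba' goto b→5
  5='adbab' goto c→6
  6='adbabc' goto ·  ←P0
  7='c' goto d→8
  8='cd' goto d→9  ←P4
  9='cdd' goto ·  ←P1
  10='ac' goto d→11
  11='acd' goto a→12
  12='acda' goto a→13
  13='acdaa' goto ·  ←P2
  14='b' goto c→15  ←P3
  15='bc' goto ·  ←P5

BFS fail/out derivation:
  n1('a'): parent n0 fail=0; on 'a' 0 → fail=0;  out ∅∪∅=∅
  n7('c'): parent n0 fail=0; on 'c' 0 → fail=0;  out ∅∪∅=∅
  n14('b'): parent n0 fail=0; on 'b' 0 → fail=0;  out {3}∪∅={3}
  n2('ad'): parent n1 fail=0; on 'd' 0 → fail=0;  out ∅∪∅=∅
  n8('cd'): parent n7 fail=0; on 'd' 0 → fail=0;  out {4}∪∅={4}
  n10('ac'): parent n1 fail=0; on 'c' 0 → fail=7;  out ∅∪∅=∅
  n15('bc'): parent n14 fail=0; on 'c' 0 → fail=7;  out {5}∪∅={5}
  n3('adb'): parent n2 fail=0; on 'b' 0 → fail=14;  out ∅∪{3}={3}
  n9('cdd'): parent n8 fail=0; on 'd' 0 → fail=0;  out {1}∪∅={1}
  n11('acd'): parent n10 fail=7; on 'd' 7 → fail=8;  out ∅∪{4}={4}
  n4('adba'): parent n3 fail=14; on 'a' 14→0 → fail=1;  out ∅∪∅=∅
  n12('acda'): parent n11 fail=8; on 'a' 8→0 → fail=1;  out ∅∪∅=∅
  n5('adbab'): parent n4 fail=1; on 'b' 1→0 → fail=14;  out ∅∪{3}={3}
  n13('acdaa'): parent n12 fail=1; on 'a' 1→0 → fail=1;  out {2}∪∅={2}
  n6('adbabc'): parent n5 fail=14; on 'c' 14 → fail=15;  out {0}∪{5}={0,5}

Text stream:
[0] read 'b'  n0⇒n14  → match P3@[0:0]
[1] read 'b'  n14⇒n14 (fail-walked)  → match P3@[1:1]
[2] read 'd'  n14⇒n0 (fail-walked)
[3] read 'b'  n0⇒n14  → match P3@[3:3]
[4] read 'c'  n14⇒n15  → match P5@[3:4]
[5] read 'c'  n15⇒n7 (fail-walked)
[6] read 'b'  n7⇒n14 (fail-walked)  → match P3@[6:6]
[7] read 'a'  n14⇒n1 (fail-walked)
[8] read 'b'  n1⇒n14 (fail-walked)  → match P3@[8:8]
[9] read 'd'  n14⇒n0 (fail-walked)
[10] read 'a'  n0⇒n1
[11] read 'b'  n1⇒n14 (fail-walked)  → match P3@[11:11]
[12] read 'c'  n14⇒n15  → match P5@[11:12]
[13] read 'd'  n15⇒n8 (fail-walked)  → match P4@[12:13]
[14] read 'd'  n8⇒n9  → match P1@[12:14]
[15] read 'c'  n9⇒n7 (fail-walked)
[16] read 'd'  n7⇒n8  → match P4@[15:16]
[17] read 'd'  n8⇒n9  → match P1@[15:17]
[18] read 'a'  n9⇒n1 (fail-walked)
[19] read 'c'  n1⇒n10
[20] read 'd'  n10⇒n11  → match P4@[19:20]
[21] read 'a'  n11⇒n12
[22] read 'a'  n12⇒n13  → match P2@[18:22]
[23] read 'b'  n13⇒n14 (fail-walked)  → match P3@[23:23]
[24] read 'c'  n14⇒n15  → match P5@[23:24]
[25] read 'a'  n15⇒n1 (fail-walked)
[26] read 'c'  n1⇒n10
[27] read 'd'  n10⇒n11  → match P4@[26:27]

All matches (sorted): [[0,3],[1,3],[3,3],[4,5],[6,3],[8,3],[11,3],[12,5],[13,4],[14,1],[16,4],[17,1],[20,4],[22,2],[23,3],[24,5],[27,4]]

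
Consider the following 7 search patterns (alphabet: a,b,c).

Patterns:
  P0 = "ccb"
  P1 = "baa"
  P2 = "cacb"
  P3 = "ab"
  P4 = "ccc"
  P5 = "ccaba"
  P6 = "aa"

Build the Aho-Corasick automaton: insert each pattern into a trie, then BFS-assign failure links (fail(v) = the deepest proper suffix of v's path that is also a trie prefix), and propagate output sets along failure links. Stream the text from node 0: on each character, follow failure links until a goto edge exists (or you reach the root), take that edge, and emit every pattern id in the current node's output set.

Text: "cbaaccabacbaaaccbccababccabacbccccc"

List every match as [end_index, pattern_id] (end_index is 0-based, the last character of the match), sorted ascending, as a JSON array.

Build:
Trie nodes:
  0='ε' goto a→10 b→4 c→1
  1='c' goto a→7 c→2
  2='cc' goto a→13 b→3 c→12
  3='ccb' goto ·  ←P0
  4='b' goto a→5
  5='ba' goto a→6
  6='baa' goto ·  ←P1
  7='ca' goto c→8
  8='cac' goto b→9
  9='cacb' goto ·  ←P2
  10='a' goto a→16 b→11
  11='ab' goto ·  ←P3
  12='ccc' goto ·  ←P4
  13='cca' goto b→14
  14='ccab' goto a→15
  15='ccaba' goto ·  ←P5
  16='aa' goto ·  ←P6

Failure links (BFS by depth):
  fail(1) 'c': from fail(0)=0 chase 'c': 0 ⇒ 0;  out=∅∪out(0)=∅
  fail(4) 'b': from fail(0)=0 chase 'b': 0 ⇒ 0;  out=∅∪out(0)=∅
  fail(10) 'a': from fail(0)=0 chase 'a': 0 ⇒ 0;  out=∅∪out(0)=∅
  fail(2) 'cc': from fail(1)=0 chase 'c': 0 ⇒ 1;  out=∅∪out(1)=∅
  fail(5) 'ba': from fail(4)=0 chase 'a': 0 ⇒ 10;  out=∅∪out(10)=∅
  fail(7) 'ca': from fail(1)=0 chase 'a': 0 ⇒ 10;  out=∅∪out(10)=∅
  fail(11) 'ab': from fail(10)=0 chase 'b': 0 ⇒ 4;  out={3}∪out(4)={3}
  fail(16) 'aa': from fail(10)=0 chase 'a': 0 ⇒ 10;  out={6}∪out(10)={6}
  fail(3) 'ccb': from fail(2)=1 chase 'b': 1→0 ⇒ 4;  out={0}∪out(4)={0}
  fail(6) 'baa': from fail(5)=10 chase 'a': 10 ⇒ 16;  out={1}∪out(16)={1,6}
  fail(8) 'cac': from fail(7)=10 chase 'c': 10→0 ⇒ 1;  out=∅∪out(1)=∅
  fail(12) 'ccc': from fail(2)=1 chase 'c': 1 ⇒ 2;  out={4}∪out(2)={4}
  fail(13) 'cca': from fail(2)=1 chase 'a': 1 ⇒ 7;  out=∅∪out(7)=∅
  fail(9) 'cacb': from fail(8)=1 chase 'b': 1→0 ⇒ 4;  out={2}∪out(4)={2}
  fail(14) 'ccab': from fail(13)=7 chase 'b': 7→10 ⇒ 11;  out=∅∪out(11)={3}
  fail(15) 'ccaba': from fail(14)=11 chase 'a': 11→4 ⇒ 5;  out={5}∪out(5)={5}

Run:
[0] read 'c'  n0⇒n1
[1] read 'b'  n1⇒n4 (via fail)
[2] read 'a'  n4⇒n5
[3] read 'a'  n5⇒n6  emit P1@[1:3],P6@[2:3]
[4] read 'c'  n6⇒n1 (via fail)
[5] read 'c'  n1⇒n2
[6] read 'a'  n2⇒n13
[7] read 'b'  n13⇒n14  emit P3@[6:7]
[8] read 'a'  n14⇒n15  emit P5@[4:8]
[9] read 'c'  n15⇒n1 (via fail)
[10] read 'b'  n1⇒n4 (via fail)
[11] read 'a'  n4⇒n5
[12] read 'a'  n5⇒n6  emit P1@[10:12],P6@[11:12]
[13] read 'a'  n6⇒n16 (via fail)  emit P6@[12:13]
[14] read 'c'  n16⇒n1 (via fail)
[15] read 'c'  n1⇒n2
[16] read 'b'  n2⇒n3  emit P0@[14:16]
[17] read 'c'  n3⇒n1 (via fail)
[18] read 'c'  n1⇒n2
[19] read 'a'  n2⇒n13
[20] read 'b'  n13⇒n14  emit P3@[19:20]
[21] read 'a'  n14⇒n15  emit P5@[17:21]
[22] read 'b'  n15⇒n11 (via fail)  emit P3@[21:22]
[23] read 'c'  n11⇒n1 (via fail)
[24] read 'c'  n1⇒n2
[25] read 'a'  n2⇒n13
[26] read 'b'  n13⇒n14  emit P3@[25:26]
[27] read 'a'  n14⇒n15  emit P5@[23:27]
[28] read 'c'  n15⇒n1 (via fail)
[29] read 'b'  n1⇒n4 (via fail)
[30] read 'c'  n4⇒n1 (via fail)
[31] read 'c'  n1⇒n2
[32] read 'c'  n2⇒n12  emit P4@[30:32]
[33] read 'c'  n12⇒n12 (via fail)  emit P4@[31:33]
[34] read 'c'  n12⇒n12 (via fail)  emit P4@[32:34]

Result: [[3,1],[3,6],[7,3],[8,5],[12,1],[12,6],[13,6],[16,0],[20,3],[21,5],[22,3],[26,3],[27,5],[32,4],[33,4],[34,4]]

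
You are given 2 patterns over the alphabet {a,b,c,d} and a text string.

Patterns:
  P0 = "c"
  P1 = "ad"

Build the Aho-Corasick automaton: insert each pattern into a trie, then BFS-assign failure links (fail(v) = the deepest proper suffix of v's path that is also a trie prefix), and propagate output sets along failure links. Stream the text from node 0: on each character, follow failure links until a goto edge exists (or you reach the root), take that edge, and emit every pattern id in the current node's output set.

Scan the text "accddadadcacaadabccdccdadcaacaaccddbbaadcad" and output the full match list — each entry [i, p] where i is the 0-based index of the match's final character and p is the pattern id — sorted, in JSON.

Construct AC machine:
Trie (insert patterns):
  n0 'ε': a→2 c→1
  n1 'c': ·  [P0 ends]
  n2 'a': d→3
  n3 'ad': ·  [P1 ends]

Failure links (BFS by depth):
  fail(1) 'c': from fail(0)=0 chase 'c': 0 ⇒ 0;  out={0}∪out(0)={0}
  fail(2) 'a': from fail(0)=0 chase 'a': 0 ⇒ 0;  out=∅∪out(0)=∅
  fail(3) 'ad': from fail(2)=0 chase 'd': 0 ⇒ 0;  out={1}∪out(0)={1}

Scan:
[0] read 'a'  n0⇒n2
[1] read 'c'  n2⇒n1 (via fail)  emit P0@[1:1]
[2] read 'c'  n1⇒n1 (via fail)  emit P0@[2:2]
[3] read 'd'  n1⇒n0 (via fail)
[4] read 'd'  n0⇒n0
[5] read 'a'  n0⇒n2
[6] read 'd'  n2⇒n3  emit P1@[5:6]
[7] read 'a'  n3⇒n2 (via fail)
[8] read 'd'  n2⇒n3  emit P1@[7:8]
[9] read 'c'  n3⇒n1 (via fail)  emit P0@[9:9]
[10] read 'a'  n1⇒n2 (via fail)
[11] read 'c'  n2⇒n1 (via fail)  emit P0@[11:11]
[12] read 'a'  n1⇒n2 (via fail)
[13] read 'a'  n2⇒n2 (via fail)
[14] read 'd'  n2⇒n3  emit P1@[13:14]
[15] read 'a'  n3⇒n2 (via fail)
[16] read 'b'  n2⇒n0 (via fail)
[17] read 'c'  n0⇒n1  emit P0@[17:17]
[18] read 'c'  n1⇒n1 (via fail)  emit P0@[18:18]
[19] read 'd'  n1⇒n0 (via fail)
[20] read 'c'  n0⇒n1  emit P0@[20:20]
[21] read 'c'  n1⇒n1 (via fail)  emit P0@[21:21]
[22] read 'd'  n1⇒n0 (via fail)
[23] read 'a'  n0⇒n2
[24] read 'd'  n2⇒n3  emit P1@[23:24]
[25] read 'c'  n3⇒n1 (via fail)  emit P0@[25:25]
[26] read 'a'  n1⇒n2 (via fail)
[27] read 'a'  n2⇒n2 (via fail)
[28] read 'c'  n2⇒n1 (via fail)  emit P0@[28:28]
[29] read 'a'  n1⇒n2 (via fail)
[30] read 'a'  n2⇒n2 (via fail)
[31] read 'c'  n2⇒n1 (via fail)  emit P0@[31:31]
[32] read 'c'  n1⇒n1 (via fail)  emit P0@[32:32]
[33] read 'd'  n1⇒n0 (via fail)
[34] read 'd'  n0⇒n0
[35] read 'b'  n0⇒n0
[36] read 'b'  n0⇒n0
[37] read 'a'  n0⇒n2
[38] read 'a'  n2⇒n2 (via fail)
[39] read 'd'  n2⇒n3  emit P1@[38:39]
[40] read 'c'  n3⇒n1 (via fail)  emit P0@[40:40]
[41] read 'a'  n1⇒n2 (via fail)
[42] read 'd'  n2⇒n3  emit P1@[41:42]

All matches (sorted): [[1,0],[2,0],[6,1],[8,1],[9,0],[11,0],[14,1],[17,0],[18,0],[20,0],[21,0],[24,1],[25,0],[28,0],[31,0],[32,0],[39,1],[40,0],[42,1]]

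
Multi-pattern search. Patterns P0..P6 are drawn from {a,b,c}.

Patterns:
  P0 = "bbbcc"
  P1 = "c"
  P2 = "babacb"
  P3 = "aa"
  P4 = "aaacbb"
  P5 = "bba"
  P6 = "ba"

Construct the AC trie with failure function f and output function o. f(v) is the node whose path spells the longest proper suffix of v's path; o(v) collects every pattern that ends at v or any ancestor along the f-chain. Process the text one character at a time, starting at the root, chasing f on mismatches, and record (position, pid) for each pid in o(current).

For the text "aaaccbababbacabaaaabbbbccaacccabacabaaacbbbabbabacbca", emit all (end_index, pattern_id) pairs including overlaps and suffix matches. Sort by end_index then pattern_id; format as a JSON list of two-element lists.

Build automaton:
Trie nodes:
  n0 'ε': a→12 b→1 c→6
  n1 'b': a→7 b→2
  n2 'bb': a→18 b→3
  n3 'bbb': c→4
  n4 'bbbc': c→5
  n5 'bbbcc': ·  ←P0
  n6 'c': ·  ←P1
  n7 'ba': b→8  ←P6
  n8 'bab': a→9
  n9 'baba': c→10
  n10 'babac': b→11
  n11 'babacb': ·  ←P2
  n12 'a': a→13
  n13 'aa': a→14  ←P3
  n14 'aaa': c→15
  n15 'aaac': b→16
  n16 'aaacb': b→17
  n17 'aaacbb': ·  ←P4
  n18 'bba': ·  ←P5

BFS fail/out derivation:
  fail(1) 'b': from fail(0)=0 chase 'b': 0 ⇒ 0;  out=∅∪out(0)=∅
  fail(6) 'c': from fail(0)=0 chase 'c': 0 ⇒ 0;  out={1}∪out(0)={1}
  fail(12) 'a': from fail(0)=0 chase 'a': 0 ⇒ 0;  out=∅∪out(0)=∅
  fail(2) 'bb': from fail(1)=0 chase 'b': 0 ⇒ 1;  out=∅∪out(1)=∅
  fail(7) 'ba': from fail(1)=0 chase 'a': 0 ⇒ 12;  out={6}∪out(12)={6}
  fail(13) 'aa': from fail(12)=0 chase 'a': 0 ⇒ 12;  out={3}∪out(12)={3}
  fail(3) 'bbb': from fail(2)=1 chase 'b': 1 ⇒ 2;  out=∅∪out(2)=∅
  fail(8) 'bab': from fail(7)=12 chase 'b': 12→0 ⇒ 1;  out=∅∪out(1)=∅
  fail(14) 'aaa': from fail(13)=12 chase 'a': 12 ⇒ 13;  out=∅∪out(13)={3}
  fail(18) 'bba': from fail(2)=1 chase 'a': 1 ⇒ 7;  out={5}∪out(7)={5,6}
  fail(4) 'bbbc': from fail(3)=2 chase 'c': 2→1→0 ⇒ 6;  out=∅∪out(6)={1}
  fail(9) 'baba': from fail(8)=1 chase 'a': 1 ⇒ 7;  out=∅∪out(7)={6}
  fail(15) 'aaac': from fail(14)=13 chase 'c': 13→12→0 ⇒ 6;  out=∅∪out(6)={1}
  fail(5) 'bbbcc': from fail(4)=6 chase 'c': 6→0 ⇒ 6;  out={0}∪out(6)={0,1}
  fail(10) 'babac': from fail(9)=7 chase 'c': 7→12→0 ⇒ 6;  out=∅∪out(6)={1}
  fail(16) 'aaacb': from fail(15)=6 chase 'b': 6→0 ⇒ 1;  out=∅∪out(1)=∅
  fail(11) 'babacb': from fail(10)=6 chase 'b': 6→0 ⇒ 1;  out={2}∪out(1)={2}
  fail(17) 'aaacbb': from fail(16)=1 chase 'b': 1 ⇒ 2;  out={4}∪out(2)={4}

Text stream:
i=0 'a': node 0→12
i=1 'a': node 12→13  → match P3@[0:1]
i=2 'a': node 13→14  → match P3@[1:2]
i=3 'c': node 14→15  → match P1@[3:3]
i=4 'c': node 15→6 ·f  → match P1@[4:4]
i=5 'b': node 6→1 ·f
i=6 'a': node 1→7  → match P6@[5:6]
i=7 'b': node 7→8
i=8 'a': node 8→9  → match P6@[7:8]
i=9 'b': node 9→8 ·f
i=10 'b': node 8→2 ·f
i=11 'a': node 2→18  → match P5@[9:11],P6@[10:11]
i=12 'c': node 18→6 ·f  → match P1@[12:12]
i=13 'a': node 6→12 ·f
i=14 'b': node 12→1 ·f
i=15 'a': node 1→7  → match P6@[14:15]
i=16 'a': node 7→13 ·f  → match P3@[15:16]
i=17 'a': node 13→14  → match P3@[16:17]
i=18 'a': node 14→14 ·f  → match P3@[17:18]
i=19 'b': node 14→1 ·f
i=20 'b': node 1→2
i=21 'b': node 2→3
i=22 'b': node 3→3 ·f
i=23 'c': node 3→4  → match P1@[23:23]
i=24 'c': node 4→5  → match P0@[20:24],P1@[24:24]
i=25 'a': node 5→12 ·f
i=26 'a': node 12→13  → match P3@[25:26]
i=27 'c': node 13→6 ·f  → match P1@[27:27]
i=28 'c': node 6→6 ·f  → match P1@[28:28]
i=29 'c': node 6→6 ·f  → match P1@[29:29]
i=30 'a': node 6→12 ·f
i=31 'b': node 12→1 ·f
i=32 'a': node 1→7  → match P6@[31:32]
i=33 'c': node 7→6 ·f  → match P1@[33:33]
i=34 'a': node 6→12 ·f
i=35 'b': node 12→1 ·f
i=36 'a': node 1→7  → match P6@[35:36]
i=37 'a': node 7→13 ·f  → match P3@[36:37]
i=38 'a': node 13→14  → match P3@[37:38]
i=39 'c': node 14→15  → match P1@[39:39]
i=40 'b': node 15→16
i=41 'b': node 16→17  → match P4@[36:41]
i=42 'b': node 17→3 ·f
i=43 'a': node 3→18 ·f  → match P5@[41:43],P6@[42:43]
i=44 'b': node 18→8 ·f
i=45 'b': node 8→2 ·f
i=46 'a': node 2→18  → match P5@[44:46],P6@[45:46]
i=47 'b': node 18→8 ·f
i=48 'a': node 8→9  → match P6@[47:48]
i=49 'c': node 9→10  → match P1@[49:49]
i=50 'b': node 10→11  → match P2@[45:50]
i=51 'c': node 11→6 ·f  → match P1@[51:51]
i=52 'a': node 6→12 ·f

Matches: [[1,3],[2,3],[3,1],[4,1],[6,6],[8,6],[11,5],[11,6],[12,1],[15,6],[16,3],[17,3],[18,3],[23,1],[24,0],[24,1],[26,3],[27,1],[28,1],[29,1],[32,6],[33,1],[36,6],[37,3],[38,3],[39,1],[41,4],[43,5],[43,6],[46,5],[46,6],[48,6],[49,1],[50,2],[51,1]]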